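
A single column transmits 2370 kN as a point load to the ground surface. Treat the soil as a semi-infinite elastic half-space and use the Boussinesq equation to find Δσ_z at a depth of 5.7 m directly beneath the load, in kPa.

Boussinesq vertical stress below a point load on an elastic half-space:
Δσ_z = 3P/(2πz²) · [1 + (r/z)²]^(−5/2)
r/z = 0/5.7 = 0; [1+(r/z)²]^(−5/2) = 1.
Δσ_z = 3×2370/(2π×5.7²) × 1 = 34.829 × 1 = 34.83 kPa

Δσ_z ≈ 34.8 kPa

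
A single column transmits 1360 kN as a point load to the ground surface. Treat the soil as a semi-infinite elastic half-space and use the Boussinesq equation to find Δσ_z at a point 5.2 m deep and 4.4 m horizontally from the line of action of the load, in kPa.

Boussinesq vertical stress below a point load on an elastic half-space:
Δσ_z = 3P/(2πz²) · [1 + (r/z)²]^(−5/2)
r/z = 4.4/5.2 = 0.84615; [1+(r/z)²]^(−5/2) = 0.25925.
Δσ_z = 3×1360/(2π×5.2²) × 0.25925 = 24.015 × 0.25925 = 6.226 kPa

Δσ_z ≈ 6.23 kPa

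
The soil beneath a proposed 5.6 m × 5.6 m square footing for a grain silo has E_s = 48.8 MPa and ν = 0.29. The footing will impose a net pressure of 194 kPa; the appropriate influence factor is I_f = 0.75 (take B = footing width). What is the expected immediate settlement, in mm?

S_e ≈ 15.3 mm

Immediate (elastic) settlement: S_e = q·B·(1−ν²)/E_s · I_f.
E_s = 48.8 MPa = 48800 kPa.
S_e = 194 × 5.6 × (1 − 0.29²) / 48800 × 0.75
    = 194 × 5.6 × 0.9159 / 48800 × 0.75
    = 0.01529 m = 15.29 mm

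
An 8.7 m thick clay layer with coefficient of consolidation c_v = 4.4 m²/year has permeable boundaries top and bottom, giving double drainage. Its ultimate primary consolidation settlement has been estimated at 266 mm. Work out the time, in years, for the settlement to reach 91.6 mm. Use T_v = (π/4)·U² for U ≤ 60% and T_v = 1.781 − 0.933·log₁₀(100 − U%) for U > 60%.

t ≈ 0.401 years

Drainage path length: H_d = H/2 = 4.35 m (double drainage).
U = S(t)/S_ult = 91.6/266 = 0.3444.
U ≤ 60%: T_v = (π/4)·U² = (π/4)×0.34436² = 0.093136.
t = T_v·H_d²/c_v = 0.093136×4.35²/4.4 = 0.4005 years.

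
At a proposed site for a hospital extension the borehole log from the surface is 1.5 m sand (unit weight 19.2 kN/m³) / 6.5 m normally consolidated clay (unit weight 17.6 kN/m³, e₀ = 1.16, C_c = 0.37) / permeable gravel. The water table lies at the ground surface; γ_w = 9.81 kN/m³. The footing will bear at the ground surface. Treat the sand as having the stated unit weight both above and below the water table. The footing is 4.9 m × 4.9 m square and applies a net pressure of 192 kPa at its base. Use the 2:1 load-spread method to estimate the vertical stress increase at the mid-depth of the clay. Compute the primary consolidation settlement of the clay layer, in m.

S_c ≈ 0.393 m

Mid-depth of clay below the ground surface: z = 1.5 + 6.5/2 = 4.75 m.
Total vertical stress at mid-clay: σ_v = 19.2×1.5 + 17.6×3.25 = 86 kPa.
Pore pressure: u = 9.81×(4.75 − 0) = 46.598 kPa.
Initial effective stress: σ'_0 = σ_v − u = 86 − 46.598 = 39.402 kPa.
Stress increase at mid-clay by the 2:1 spreading method:
Δσ = qBL/((B+z)(L+z)) = 192×4.9×4.9/((4.9+4.75)(4.9+4.75)) = 49.504 kPa
Final effective stress: σ'_f = σ'_0 + Δσ = 39.402 + 49.504 = 88.906 kPa.
Normally consolidated clay, so the full stress increment lies on the virgin compression line:
S_c = C_c·H/(1+e₀)·log₁₀(σ'_f/σ'_0) = 0.37×6.5/(1+1.16)×log₁₀(88.906/39.402)
    = 1.1134 × 0.35341 = 0.3935 m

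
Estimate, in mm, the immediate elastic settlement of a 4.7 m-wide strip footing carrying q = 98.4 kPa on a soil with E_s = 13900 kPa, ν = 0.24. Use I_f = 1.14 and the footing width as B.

S_e ≈ 35.7 mm

Immediate (elastic) settlement: S_e = q·B·(1−ν²)/E_s · I_f.
S_e = 98.4 × 4.7 × (1 − 0.24²) / 13900 × 1.14
    = 98.4 × 4.7 × 0.9424 / 13900 × 1.14
    = 0.03575 m = 35.75 mm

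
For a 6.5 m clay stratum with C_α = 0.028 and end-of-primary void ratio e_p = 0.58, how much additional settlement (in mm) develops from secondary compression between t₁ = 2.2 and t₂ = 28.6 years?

Secondary compression: S_s = C_α·H/(1+e_p)·log₁₀(t₂/t₁)
S_s = 0.028×6.5/(1+0.58)×log₁₀(28.6/2.2)
    = 0.1152 × 1.114 = 0.1283 m

S_s ≈ 128 mm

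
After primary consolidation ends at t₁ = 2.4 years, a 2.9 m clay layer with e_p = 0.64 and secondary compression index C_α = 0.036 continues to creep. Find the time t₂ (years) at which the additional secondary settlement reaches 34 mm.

t₂ ≈ 8.21 years

S_s = C_α·H/(1+e_p)·log₁₀(t₂/t₁) ⇒ log₁₀(t₂/t₁) = S_s·(1+e_p)/(C_α·H).
log₁₀(t₂/t₁) = 0.034 × (1+0.64) / (0.036×2.9) = 0.5341
t₂ = t₁ × 10^0.5341 = 2.4 × 3.421 = 8.209 years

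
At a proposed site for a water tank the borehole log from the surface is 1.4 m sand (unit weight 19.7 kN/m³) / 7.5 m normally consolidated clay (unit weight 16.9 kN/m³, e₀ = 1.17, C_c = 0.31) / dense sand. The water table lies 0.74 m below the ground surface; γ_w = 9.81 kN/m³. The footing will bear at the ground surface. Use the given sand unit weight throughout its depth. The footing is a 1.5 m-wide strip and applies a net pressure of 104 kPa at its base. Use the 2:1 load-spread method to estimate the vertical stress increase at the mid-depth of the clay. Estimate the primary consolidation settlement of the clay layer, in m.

Mid-depth of clay below the ground surface: z = 1.4 + 7.5/2 = 5.15 m.
Total vertical stress at mid-clay: σ_v = 19.7×1.4 + 16.9×3.75 = 90.955 kPa.
Pore pressure: u = 9.81×(5.15 − 0.74) = 43.262 kPa.
Initial effective stress: σ'_0 = σ_v − u = 90.955 − 43.262 = 47.693 kPa.
Stress increase at mid-clay by the 2:1 spreading method:
Δσ = qB/(B+z) = 104×1.5/(1.5+5.15) = 23.459 kPa
Final effective stress: σ'_f = σ'_0 + Δσ = 47.693 + 23.459 = 71.152 kPa.
Normally consolidated clay, so the full stress increment lies on the virgin compression line:
S_c = C_c·H/(1+e₀)·log₁₀(σ'_f/σ'_0) = 0.31×7.5/(1+1.17)×log₁₀(71.152/47.693)
    = 1.0714 × 0.17373 = 0.1861 m

S_c ≈ 0.186 m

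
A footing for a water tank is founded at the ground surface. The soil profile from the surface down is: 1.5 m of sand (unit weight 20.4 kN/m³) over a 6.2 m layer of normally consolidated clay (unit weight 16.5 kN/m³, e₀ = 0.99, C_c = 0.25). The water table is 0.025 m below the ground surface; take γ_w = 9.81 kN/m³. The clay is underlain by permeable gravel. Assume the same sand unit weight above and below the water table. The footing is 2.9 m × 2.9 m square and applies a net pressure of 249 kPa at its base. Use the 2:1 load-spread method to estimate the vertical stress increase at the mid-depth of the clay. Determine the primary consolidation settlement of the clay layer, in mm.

S_c ≈ 236 mm

Mid-depth of clay below the ground surface: z = 1.5 + 6.2/2 = 4.6 m.
Total vertical stress at mid-clay: σ_v = 20.4×1.5 + 16.5×3.1 = 81.75 kPa.
Pore pressure: u = 9.81×(4.6 − 0.025) = 44.881 kPa.
Initial effective stress: σ'_0 = σ_v − u = 81.75 − 44.881 = 36.869 kPa.
Stress increase at mid-clay by the 2:1 spreading method:
Δσ = qBL/((B+z)(L+z)) = 249×2.9×2.9/((2.9+4.6)(2.9+4.6)) = 37.228 kPa
Final effective stress: σ'_f = σ'_0 + Δσ = 36.869 + 37.228 = 74.097 kPa.
Normally consolidated clay, so the full stress increment lies on the virgin compression line:
S_c = C_c·H/(1+e₀)·log₁₀(σ'_f/σ'_0) = 0.25×6.2/(1+0.99)×log₁₀(74.097/36.869)
    = 0.77889 × 0.30314 = 0.2361 m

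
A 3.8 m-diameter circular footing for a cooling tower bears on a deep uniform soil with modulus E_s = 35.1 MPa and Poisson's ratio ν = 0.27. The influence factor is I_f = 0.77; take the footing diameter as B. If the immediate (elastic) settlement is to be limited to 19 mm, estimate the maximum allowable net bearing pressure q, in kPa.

E_s = 35.1 MPa = 35100 kPa.
S_e = q·B·(1−ν²)/E_s · I_f  ⇒  q = S_e·E_s / (B·(1−ν²)·I_f).
q = 0.019 × 35100 / (3.8 × 0.9271 × 0.77) = 245.8 kPa

q ≈ 246 kPa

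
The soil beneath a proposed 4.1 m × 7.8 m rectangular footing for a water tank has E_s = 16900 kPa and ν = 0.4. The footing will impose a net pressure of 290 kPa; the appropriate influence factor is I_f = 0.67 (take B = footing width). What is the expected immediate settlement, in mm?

Immediate (elastic) settlement: S_e = q·B·(1−ν²)/E_s · I_f.
S_e = 290 × 4.1 × (1 − 0.4²) / 16900 × 0.67
    = 290 × 4.1 × 0.84 / 16900 × 0.67
    = 0.0396 m = 39.6 mm

S_e ≈ 39.6 mm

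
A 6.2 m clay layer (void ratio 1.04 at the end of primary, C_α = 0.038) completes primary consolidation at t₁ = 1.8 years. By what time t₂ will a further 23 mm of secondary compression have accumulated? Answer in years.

t₂ ≈ 2.85 years

S_s = C_α·H/(1+e_p)·log₁₀(t₂/t₁) ⇒ log₁₀(t₂/t₁) = S_s·(1+e_p)/(C_α·H).
log₁₀(t₂/t₁) = 0.023 × (1+1.04) / (0.038×6.2) = 0.1992
t₂ = t₁ × 10^0.1992 = 1.8 × 1.582 = 2.847 years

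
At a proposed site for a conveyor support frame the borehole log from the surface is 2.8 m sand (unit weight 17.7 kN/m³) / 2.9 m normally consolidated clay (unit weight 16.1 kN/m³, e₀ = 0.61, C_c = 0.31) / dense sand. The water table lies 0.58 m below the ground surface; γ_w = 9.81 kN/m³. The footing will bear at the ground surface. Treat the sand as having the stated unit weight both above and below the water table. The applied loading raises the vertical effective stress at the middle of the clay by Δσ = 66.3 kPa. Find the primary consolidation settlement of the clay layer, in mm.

Mid-depth of clay below the ground surface: z = 2.8 + 2.9/2 = 4.25 m.
Total vertical stress at mid-clay: σ_v = 17.7×2.8 + 16.1×1.45 = 72.905 kPa.
Pore pressure: u = 9.81×(4.25 − 0.58) = 36.003 kPa.
Initial effective stress: σ'_0 = σ_v − u = 72.905 − 36.003 = 36.902 kPa.
Final effective stress: σ'_f = σ'_0 + Δσ = 36.902 + 66.3 = 103.2 kPa.
Normally consolidated clay, so the full stress increment lies on the virgin compression line:
S_c = C_c·H/(1+e₀)·log₁₀(σ'_f/σ'_0) = 0.31×2.9/(1+0.61)×log₁₀(103.2/36.902)
    = 0.55839 × 0.44663 = 0.2494 m

S_c ≈ 249 mm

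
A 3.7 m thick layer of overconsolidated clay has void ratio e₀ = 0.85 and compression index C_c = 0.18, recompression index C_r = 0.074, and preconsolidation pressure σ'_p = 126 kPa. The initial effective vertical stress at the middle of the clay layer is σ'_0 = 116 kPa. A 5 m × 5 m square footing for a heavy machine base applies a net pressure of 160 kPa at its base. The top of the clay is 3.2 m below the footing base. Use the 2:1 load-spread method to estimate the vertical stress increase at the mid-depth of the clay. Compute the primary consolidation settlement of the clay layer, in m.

Mid-depth of clay below the footing base: z = 3.2 + 3.7/2 = 5.05 m.
Stress increase at mid-clay by the 2:1 spreading method:
Δσ = qBL/((B+z)(L+z)) = 160×5×5/((5+5.05)(5+5.05)) = 39.603 kPa
Final effective stress: σ'_f = 116 + 39.603 = 155.6 kPa.
σ'_f = 155.6 > σ'_p = 126 kPa, so the stress path crosses the preconsolidation pressure — recompression up to σ'_p, then virgin compression beyond:
S_c = H/(1+e₀)·[C_r·log₁₀(σ'_p/σ'_0) + C_c·log₁₀(σ'_f/σ'_p)]
    = 3.7/1.85 × [0.074×log₁₀(126/116) + 0.18×log₁₀(155.6/126)]
    = 2 × [0.0026575 + 0.016495] = 0.0383 m

S_c ≈ 0.0383 m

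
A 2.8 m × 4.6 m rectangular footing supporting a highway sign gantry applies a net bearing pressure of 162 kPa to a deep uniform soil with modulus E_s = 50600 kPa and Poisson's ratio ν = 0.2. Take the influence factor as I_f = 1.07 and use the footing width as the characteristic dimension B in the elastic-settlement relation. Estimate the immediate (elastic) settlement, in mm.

Immediate (elastic) settlement: S_e = q·B·(1−ν²)/E_s · I_f.
S_e = 162 × 2.8 × (1 − 0.2²) / 50600 × 1.07
    = 162 × 2.8 × 0.96 / 50600 × 1.07
    = 0.009208 m = 9.208 mm

S_e ≈ 9.21 mm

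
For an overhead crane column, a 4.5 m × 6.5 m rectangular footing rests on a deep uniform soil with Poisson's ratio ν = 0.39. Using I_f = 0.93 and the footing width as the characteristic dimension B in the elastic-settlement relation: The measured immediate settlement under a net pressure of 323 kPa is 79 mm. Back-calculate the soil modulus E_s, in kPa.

S_e = q·B·(1−ν²)/E_s · I_f  ⇒  E_s = q·B·(1−ν²)·I_f / S_e.
E_s = 323 × 4.5 × 0.8479 × 0.93 / 0.079 = 14510 kPa

E_s ≈ 14500 kPa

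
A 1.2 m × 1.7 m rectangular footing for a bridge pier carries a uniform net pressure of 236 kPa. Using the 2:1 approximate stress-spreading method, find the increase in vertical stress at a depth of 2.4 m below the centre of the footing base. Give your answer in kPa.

Δσ_z ≈ 32.6 kPa

By the 2:1 method the load spreads at 1 horizontal : 2 vertical, so at depth z the loaded area has grown by z in each plan dimension:
Δσ = qBL/((B+z)(L+z)) = 236×1.2×1.7/((1.2+2.4)(1.7+2.4)) = 32.618 kPa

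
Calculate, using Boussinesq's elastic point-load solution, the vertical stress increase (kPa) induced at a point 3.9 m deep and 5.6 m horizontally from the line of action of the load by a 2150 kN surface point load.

Δσ_z ≈ 4.11 kPa

Boussinesq vertical stress below a point load on an elastic half-space:
Δσ_z = 3P/(2πz²) · [1 + (r/z)²]^(−5/2)
r/z = 5.6/3.9 = 1.4359; [1+(r/z)²]^(−5/2) = 0.060962.
Δσ_z = 3×2150/(2π×3.9²) × 0.060962 = 67.492 × 0.060962 = 4.114 kPa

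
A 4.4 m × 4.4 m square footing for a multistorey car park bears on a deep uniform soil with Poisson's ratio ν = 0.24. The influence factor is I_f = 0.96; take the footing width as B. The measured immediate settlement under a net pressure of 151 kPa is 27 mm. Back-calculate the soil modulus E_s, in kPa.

S_e = q·B·(1−ν²)/E_s · I_f  ⇒  E_s = q·B·(1−ν²)·I_f / S_e.
E_s = 151 × 4.4 × 0.9424 × 0.96 / 0.027 = 22260 kPa

E_s ≈ 22300 kPa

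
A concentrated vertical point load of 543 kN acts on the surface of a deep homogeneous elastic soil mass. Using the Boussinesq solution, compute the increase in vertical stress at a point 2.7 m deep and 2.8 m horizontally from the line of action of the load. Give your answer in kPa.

Boussinesq vertical stress below a point load on an elastic half-space:
Δσ_z = 3P/(2πz²) · [1 + (r/z)²]^(−5/2)
r/z = 2.8/2.7 = 1.037; [1+(r/z)²]^(−5/2) = 0.16115.
Δσ_z = 3×543/(2π×2.7²) × 0.16115 = 35.564 × 0.16115 = 5.731 kPa

Δσ_z ≈ 5.73 kPa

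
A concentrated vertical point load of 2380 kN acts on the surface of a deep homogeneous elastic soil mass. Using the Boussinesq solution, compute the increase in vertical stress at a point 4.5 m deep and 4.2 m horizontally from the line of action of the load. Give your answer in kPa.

Boussinesq vertical stress below a point load on an elastic half-space:
Δσ_z = 3P/(2πz²) · [1 + (r/z)²]^(−5/2)
r/z = 4.2/4.5 = 0.93333; [1+(r/z)²]^(−5/2) = 0.20881.
Δσ_z = 3×2380/(2π×4.5²) × 0.20881 = 56.117 × 0.20881 = 11.72 kPa

Δσ_z ≈ 11.7 kPa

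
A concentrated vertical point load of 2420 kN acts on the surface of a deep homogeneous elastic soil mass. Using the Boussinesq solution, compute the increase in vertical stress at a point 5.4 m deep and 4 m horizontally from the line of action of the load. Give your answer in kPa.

Boussinesq vertical stress below a point load on an elastic half-space:
Δσ_z = 3P/(2πz²) · [1 + (r/z)²]^(−5/2)
r/z = 4/5.4 = 0.74074; [1+(r/z)²]^(−5/2) = 0.33503.
Δσ_z = 3×2420/(2π×5.4²) × 0.33503 = 39.625 × 0.33503 = 13.28 kPa

Δσ_z ≈ 13.3 kPa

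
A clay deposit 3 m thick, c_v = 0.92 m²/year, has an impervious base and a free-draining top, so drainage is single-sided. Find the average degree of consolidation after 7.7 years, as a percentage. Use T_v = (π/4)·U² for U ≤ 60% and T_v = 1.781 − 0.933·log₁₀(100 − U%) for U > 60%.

U ≈ 88.4 %

Drainage path length: H_d = H = 3 m (single drainage).
T_v = c_v·t/H_d² = 0.92×7.7/3² = 0.78711.
T_v = 0.78711 corresponds to the U > 60% branch:
U = 1 − 10^((1.781 − T_v)/0.933)/100 = 0.8838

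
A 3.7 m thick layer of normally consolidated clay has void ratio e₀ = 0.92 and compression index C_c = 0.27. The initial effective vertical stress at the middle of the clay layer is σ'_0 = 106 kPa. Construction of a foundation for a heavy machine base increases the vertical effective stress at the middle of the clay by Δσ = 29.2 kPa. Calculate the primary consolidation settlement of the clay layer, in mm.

Final effective stress: σ'_f = σ'_0 + Δσ = 106 + 29.2 = 135.2 kPa.
Normally consolidated clay, so the full stress increment lies on the virgin compression line:
S_c = C_c·H/(1+e₀)·log₁₀(σ'_f/σ'_0) = 0.27×3.7/(1+0.92)×log₁₀(135.2/106)
    = 0.52031 × 0.10567 = 0.05498 m

S_c ≈ 55 mm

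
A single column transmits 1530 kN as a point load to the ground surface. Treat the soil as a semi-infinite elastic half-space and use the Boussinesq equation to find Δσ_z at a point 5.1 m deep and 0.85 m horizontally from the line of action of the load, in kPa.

Δσ_z ≈ 26.2 kPa

Boussinesq vertical stress below a point load on an elastic half-space:
Δσ_z = 3P/(2πz²) · [1 + (r/z)²]^(−5/2)
r/z = 0.85/5.1 = 0.16667; [1+(r/z)²]^(−5/2) = 0.9338.
Δσ_z = 3×1530/(2π×5.1²) × 0.9338 = 28.086 × 0.9338 = 26.23 kPa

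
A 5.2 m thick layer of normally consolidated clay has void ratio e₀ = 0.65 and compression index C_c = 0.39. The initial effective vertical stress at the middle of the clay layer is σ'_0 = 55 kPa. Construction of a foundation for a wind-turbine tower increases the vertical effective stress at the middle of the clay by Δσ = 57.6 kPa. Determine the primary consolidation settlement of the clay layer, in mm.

S_c ≈ 382 mm

Final effective stress: σ'_f = σ'_0 + Δσ = 55 + 57.6 = 112.6 kPa.
Normally consolidated clay, so the full stress increment lies on the virgin compression line:
S_c = C_c·H/(1+e₀)·log₁₀(σ'_f/σ'_0) = 0.39×5.2/(1+0.65)×log₁₀(112.6/55)
    = 1.2291 × 0.31118 = 0.3825 m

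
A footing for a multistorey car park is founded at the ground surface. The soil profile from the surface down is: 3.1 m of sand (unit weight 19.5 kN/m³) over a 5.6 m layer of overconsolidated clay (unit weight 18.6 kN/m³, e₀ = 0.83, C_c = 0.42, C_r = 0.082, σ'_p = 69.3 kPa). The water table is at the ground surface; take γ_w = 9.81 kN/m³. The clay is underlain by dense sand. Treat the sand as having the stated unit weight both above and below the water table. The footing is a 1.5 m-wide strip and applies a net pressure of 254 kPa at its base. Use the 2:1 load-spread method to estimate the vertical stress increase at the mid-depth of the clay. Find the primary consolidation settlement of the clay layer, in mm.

S_c ≈ 264 mm

Mid-depth of clay below the ground surface: z = 3.1 + 5.6/2 = 5.9 m.
Total vertical stress at mid-clay: σ_v = 19.5×3.1 + 18.6×2.8 = 112.53 kPa.
Pore pressure: u = 9.81×(5.9 − 0) = 57.879 kPa.
Initial effective stress: σ'_0 = σ_v − u = 112.53 − 57.879 = 54.651 kPa.
Stress increase at mid-clay by the 2:1 spreading method:
Δσ = qB/(B+z) = 254×1.5/(1.5+5.9) = 51.486 kPa
Final effective stress: σ'_f = 54.651 + 51.486 = 106.14 kPa.
σ'_f = 106.14 > σ'_p = 69.3 kPa, so the stress path crosses the preconsolidation pressure — recompression up to σ'_p, then virgin compression beyond:
S_c = H/(1+e₀)·[C_r·log₁₀(σ'_p/σ'_0) + C_c·log₁₀(σ'_f/σ'_p)]
    = 5.6/1.83 × [0.082×log₁₀(69.3/54.651) + 0.42×log₁₀(106.14/69.3)]
    = 3.0601 × [0.0084571 + 0.077761] = 0.2638 m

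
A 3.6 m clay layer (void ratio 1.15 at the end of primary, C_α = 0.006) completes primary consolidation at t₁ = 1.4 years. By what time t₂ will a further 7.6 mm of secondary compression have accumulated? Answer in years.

S_s = C_α·H/(1+e_p)·log₁₀(t₂/t₁) ⇒ log₁₀(t₂/t₁) = S_s·(1+e_p)/(C_α·H).
log₁₀(t₂/t₁) = 0.0076 × (1+1.15) / (0.006×3.6) = 0.7565
t₂ = t₁ × 10^0.7565 = 1.4 × 5.708 = 7.991 years

t₂ ≈ 7.99 years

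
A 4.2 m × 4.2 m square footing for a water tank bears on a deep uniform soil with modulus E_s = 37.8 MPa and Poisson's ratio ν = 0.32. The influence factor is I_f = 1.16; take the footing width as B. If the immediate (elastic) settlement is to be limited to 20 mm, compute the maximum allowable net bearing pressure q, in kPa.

q ≈ 173 kPa

E_s = 37.8 MPa = 37800 kPa.
S_e = q·B·(1−ν²)/E_s · I_f  ⇒  q = S_e·E_s / (B·(1−ν²)·I_f).
q = 0.02 × 37800 / (4.2 × 0.8976 × 1.16) = 172.9 kPa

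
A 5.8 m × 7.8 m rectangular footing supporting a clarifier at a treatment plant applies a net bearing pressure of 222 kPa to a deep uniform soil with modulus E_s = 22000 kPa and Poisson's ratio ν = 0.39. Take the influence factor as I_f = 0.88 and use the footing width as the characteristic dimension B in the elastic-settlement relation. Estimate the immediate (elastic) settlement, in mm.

Immediate (elastic) settlement: S_e = q·B·(1−ν²)/E_s · I_f.
S_e = 222 × 5.8 × (1 − 0.39²) / 22000 × 0.88
    = 222 × 5.8 × 0.8479 / 22000 × 0.88
    = 0.04367 m = 43.67 mm

S_e ≈ 43.7 mm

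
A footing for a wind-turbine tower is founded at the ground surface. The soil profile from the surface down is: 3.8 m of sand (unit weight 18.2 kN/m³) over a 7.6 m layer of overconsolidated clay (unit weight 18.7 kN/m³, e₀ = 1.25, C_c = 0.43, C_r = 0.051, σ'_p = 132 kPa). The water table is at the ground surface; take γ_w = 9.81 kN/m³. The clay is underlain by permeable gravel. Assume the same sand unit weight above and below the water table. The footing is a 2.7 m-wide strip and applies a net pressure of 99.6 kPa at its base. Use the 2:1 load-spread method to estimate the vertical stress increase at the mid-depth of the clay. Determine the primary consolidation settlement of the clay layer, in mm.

Mid-depth of clay below the ground surface: z = 3.8 + 7.6/2 = 7.6 m.
Total vertical stress at mid-clay: σ_v = 18.2×3.8 + 18.7×3.8 = 140.22 kPa.
Pore pressure: u = 9.81×(7.6 − 0) = 74.556 kPa.
Initial effective stress: σ'_0 = σ_v − u = 140.22 − 74.556 = 65.664 kPa.
Stress increase at mid-clay by the 2:1 spreading method:
Δσ = qB/(B+z) = 99.6×2.7/(2.7+7.6) = 26.109 kPa
Final effective stress: σ'_f = 65.664 + 26.109 = 91.773 kPa.
σ'_f = 91.773 ≤ σ'_p = 132 kPa, so the clay remains overconsolidated and only the recompression index applies:
S_c = C_r·H/(1+e₀)·log₁₀(σ'_f/σ'_0) = 0.051×7.6/2.25×log₁₀(91.773/65.664)
    = 0.17227 × 0.14539 = 0.02505 m

S_c ≈ 25 mm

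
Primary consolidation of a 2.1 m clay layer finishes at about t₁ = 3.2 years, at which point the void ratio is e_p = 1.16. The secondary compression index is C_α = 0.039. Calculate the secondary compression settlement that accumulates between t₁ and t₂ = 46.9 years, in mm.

S_s ≈ 44.2 mm

Secondary compression: S_s = C_α·H/(1+e_p)·log₁₀(t₂/t₁)
S_s = 0.039×2.1/(1+1.16)×log₁₀(46.9/3.2)
    = 0.03792 × 1.166 = 0.04421 m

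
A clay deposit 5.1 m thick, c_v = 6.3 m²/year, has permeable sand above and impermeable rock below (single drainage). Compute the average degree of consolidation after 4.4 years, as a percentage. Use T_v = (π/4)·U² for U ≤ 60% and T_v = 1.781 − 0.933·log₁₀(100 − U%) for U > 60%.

Drainage path length: H_d = H = 5.1 m (single drainage).
T_v = c_v·t/H_d² = 6.3×4.4/5.1² = 1.0657.
T_v = 1.0657 corresponds to the U > 60% branch:
U = 1 − 10^((1.781 − T_v)/0.933)/100 = 0.9416

U ≈ 94.2 %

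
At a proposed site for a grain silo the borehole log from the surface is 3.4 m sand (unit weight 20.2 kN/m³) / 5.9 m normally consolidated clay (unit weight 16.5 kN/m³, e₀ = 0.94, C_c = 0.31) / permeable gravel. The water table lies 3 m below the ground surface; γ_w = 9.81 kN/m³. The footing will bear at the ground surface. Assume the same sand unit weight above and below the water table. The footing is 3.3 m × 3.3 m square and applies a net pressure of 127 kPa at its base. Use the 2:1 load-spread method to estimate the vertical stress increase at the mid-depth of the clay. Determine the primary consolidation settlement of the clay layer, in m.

S_c ≈ 0.0663 m

Mid-depth of clay below the ground surface: z = 3.4 + 5.9/2 = 6.35 m.
Total vertical stress at mid-clay: σ_v = 20.2×3.4 + 16.5×2.95 = 117.35 kPa.
Pore pressure: u = 9.81×(6.35 − 3) = 32.864 kPa.
Initial effective stress: σ'_0 = σ_v − u = 117.35 − 32.864 = 84.486 kPa.
Stress increase at mid-clay by the 2:1 spreading method:
Δσ = qBL/((B+z)(L+z)) = 127×3.3×3.3/((3.3+6.35)(3.3+6.35)) = 14.852 kPa
Final effective stress: σ'_f = σ'_0 + Δσ = 84.486 + 14.852 = 99.338 kPa.
Normally consolidated clay, so the full stress increment lies on the virgin compression line:
S_c = C_c·H/(1+e₀)·log₁₀(σ'_f/σ'_0) = 0.31×5.9/(1+0.94)×log₁₀(99.338/84.486)
    = 0.94278 × 0.070331 = 0.06631 m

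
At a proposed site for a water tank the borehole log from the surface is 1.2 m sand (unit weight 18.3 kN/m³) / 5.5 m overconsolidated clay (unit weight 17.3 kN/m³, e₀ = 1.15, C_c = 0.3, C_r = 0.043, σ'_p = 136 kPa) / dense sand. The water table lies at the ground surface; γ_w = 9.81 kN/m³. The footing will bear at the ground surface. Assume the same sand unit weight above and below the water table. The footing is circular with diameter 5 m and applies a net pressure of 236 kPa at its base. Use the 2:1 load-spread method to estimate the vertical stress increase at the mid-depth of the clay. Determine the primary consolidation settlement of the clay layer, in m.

Mid-depth of clay below the ground surface: z = 1.2 + 5.5/2 = 3.95 m.
Total vertical stress at mid-clay: σ_v = 18.3×1.2 + 17.3×2.75 = 69.535 kPa.
Pore pressure: u = 9.81×(3.95 − 0) = 38.75 kPa.
Initial effective stress: σ'_0 = σ_v − u = 69.535 − 38.75 = 30.785 kPa.
Stress increase at mid-clay by the 2:1 spreading method:
Δσ ≈ qD²/(D+z)² = 236×5²/(5+3.95)² = 73.656 kPa
Final effective stress: σ'_f = 30.785 + 73.656 = 104.44 kPa.
σ'_f = 104.44 ≤ σ'_p = 136 kPa, so the clay remains overconsolidated and only the recompression index applies:
S_c = C_r·H/(1+e₀)·log₁₀(σ'_f/σ'_0) = 0.043×5.5/2.15×log₁₀(104.44/30.785)
    = 0.11 × 0.53053 = 0.05836 m

S_c ≈ 0.0584 m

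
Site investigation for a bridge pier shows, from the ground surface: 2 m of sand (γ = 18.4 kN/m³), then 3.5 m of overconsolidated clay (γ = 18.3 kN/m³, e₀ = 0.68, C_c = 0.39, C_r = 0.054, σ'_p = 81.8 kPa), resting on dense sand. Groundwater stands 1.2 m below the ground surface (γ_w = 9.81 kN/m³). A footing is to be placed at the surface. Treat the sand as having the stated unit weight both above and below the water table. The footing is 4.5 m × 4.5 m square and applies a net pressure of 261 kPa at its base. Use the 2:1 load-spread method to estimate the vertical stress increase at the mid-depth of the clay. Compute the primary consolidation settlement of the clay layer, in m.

Mid-depth of clay below the ground surface: z = 2 + 3.5/2 = 3.75 m.
Total vertical stress at mid-clay: σ_v = 18.4×2 + 18.3×1.75 = 68.825 kPa.
Pore pressure: u = 9.81×(3.75 − 1.2) = 25.015 kPa.
Initial effective stress: σ'_0 = σ_v − u = 68.825 − 25.015 = 43.81 kPa.
Stress increase at mid-clay by the 2:1 spreading method:
Δσ = qBL/((B+z)(L+z)) = 261×4.5×4.5/((4.5+3.75)(4.5+3.75)) = 77.653 kPa
Final effective stress: σ'_f = 43.81 + 77.653 = 121.46 kPa.
σ'_f = 121.46 > σ'_p = 81.8 kPa, so the stress path crosses the preconsolidation pressure — recompression up to σ'_p, then virgin compression beyond:
S_c = H/(1+e₀)·[C_r·log₁₀(σ'_p/σ'_0) + C_c·log₁₀(σ'_f/σ'_p)]
    = 3.5/1.68 × [0.054×log₁₀(81.8/43.81) + 0.39×log₁₀(121.46/81.8)]
    = 2.0833 × [0.014644 + 0.066955] = 0.17 m

S_c ≈ 0.17 m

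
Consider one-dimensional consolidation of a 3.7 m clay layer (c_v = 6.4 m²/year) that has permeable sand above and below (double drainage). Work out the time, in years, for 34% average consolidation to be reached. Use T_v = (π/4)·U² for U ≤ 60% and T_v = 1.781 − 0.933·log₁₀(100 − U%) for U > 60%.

t ≈ 0.0486 years

Drainage path length: H_d = H/2 = 1.85 m (double drainage).
U ≤ 60%: T_v = (π/4)·U² = (π/4)×0.34² = 0.090792.
t = T_v·H_d²/c_v = 0.090792×1.85²/6.4 = 0.04855 years.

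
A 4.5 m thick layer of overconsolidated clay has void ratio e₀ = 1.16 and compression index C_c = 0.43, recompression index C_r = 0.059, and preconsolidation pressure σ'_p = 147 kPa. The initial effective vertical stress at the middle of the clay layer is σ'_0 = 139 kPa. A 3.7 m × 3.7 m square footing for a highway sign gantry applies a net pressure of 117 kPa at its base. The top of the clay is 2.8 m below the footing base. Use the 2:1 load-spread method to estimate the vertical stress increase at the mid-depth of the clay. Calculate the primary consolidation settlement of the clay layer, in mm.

Mid-depth of clay below the footing base: z = 2.8 + 4.5/2 = 5.05 m.
Stress increase at mid-clay by the 2:1 spreading method:
Δσ = qBL/((B+z)(L+z)) = 117×3.7×3.7/((3.7+5.05)(3.7+5.05)) = 20.921 kPa
Final effective stress: σ'_f = 139 + 20.921 = 159.92 kPa.
σ'_f = 159.92 > σ'_p = 147 kPa, so the stress path crosses the preconsolidation pressure — recompression up to σ'_p, then virgin compression beyond:
S_c = H/(1+e₀)·[C_r·log₁₀(σ'_p/σ'_0) + C_c·log₁₀(σ'_f/σ'_p)]
    = 4.5/2.16 × [0.059×log₁₀(147/139) + 0.43×log₁₀(159.92/147)]
    = 2.0833 × [0.0014338 + 0.015732] = 0.03576 m

S_c ≈ 35.8 mm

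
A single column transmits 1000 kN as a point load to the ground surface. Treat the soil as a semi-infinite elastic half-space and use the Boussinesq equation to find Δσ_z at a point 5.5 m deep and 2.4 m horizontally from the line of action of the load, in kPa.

Δσ_z ≈ 10.2 kPa

Boussinesq vertical stress below a point load on an elastic half-space:
Δσ_z = 3P/(2πz²) · [1 + (r/z)²]^(−5/2)
r/z = 2.4/5.5 = 0.43636; [1+(r/z)²]^(−5/2) = 0.64678.
Δσ_z = 3×1000/(2π×5.5²) × 0.64678 = 15.784 × 0.64678 = 10.21 kPa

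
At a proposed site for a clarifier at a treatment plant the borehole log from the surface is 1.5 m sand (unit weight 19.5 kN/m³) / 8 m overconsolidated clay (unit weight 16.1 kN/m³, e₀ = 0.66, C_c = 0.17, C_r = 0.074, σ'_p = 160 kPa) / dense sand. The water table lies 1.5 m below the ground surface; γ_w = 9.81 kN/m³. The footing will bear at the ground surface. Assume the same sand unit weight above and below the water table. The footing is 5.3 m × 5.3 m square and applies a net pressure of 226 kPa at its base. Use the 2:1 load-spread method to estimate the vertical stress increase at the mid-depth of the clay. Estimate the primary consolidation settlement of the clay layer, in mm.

S_c ≈ 107 mm

Mid-depth of clay below the ground surface: z = 1.5 + 8/2 = 5.5 m.
Total vertical stress at mid-clay: σ_v = 19.5×1.5 + 16.1×4 = 93.65 kPa.
Pore pressure: u = 9.81×(5.5 − 1.5) = 39.24 kPa.
Initial effective stress: σ'_0 = σ_v − u = 93.65 − 39.24 = 54.41 kPa.
Stress increase at mid-clay by the 2:1 spreading method:
Δσ = qBL/((B+z)(L+z)) = 226×5.3×5.3/((5.3+5.5)(5.3+5.5)) = 54.427 kPa
Final effective stress: σ'_f = 54.41 + 54.427 = 108.84 kPa.
σ'_f = 108.84 ≤ σ'_p = 160 kPa, so the clay remains overconsolidated and only the recompression index applies:
S_c = C_r·H/(1+e₀)·log₁₀(σ'_f/σ'_0) = 0.074×8/1.66×log₁₀(108.84/54.41)
    = 0.35663 × 0.30111 = 0.1074 m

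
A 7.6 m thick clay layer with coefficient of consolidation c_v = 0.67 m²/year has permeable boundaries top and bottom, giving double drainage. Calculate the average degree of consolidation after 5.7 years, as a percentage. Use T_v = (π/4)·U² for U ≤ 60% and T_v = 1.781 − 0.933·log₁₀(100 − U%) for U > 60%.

U ≈ 58 %

Drainage path length: H_d = H/2 = 3.8 m (double drainage).
T_v = c_v·t/H_d² = 0.67×5.7/3.8² = 0.26447.
T_v = 0.26447 corresponds to the U ≤ 60% branch:
U = √(4T_v/π) = 0.5803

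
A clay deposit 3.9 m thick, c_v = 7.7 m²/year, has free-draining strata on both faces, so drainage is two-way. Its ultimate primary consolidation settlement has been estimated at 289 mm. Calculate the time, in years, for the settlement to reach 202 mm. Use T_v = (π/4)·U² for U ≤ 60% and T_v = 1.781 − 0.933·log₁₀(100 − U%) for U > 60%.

Drainage path length: H_d = H/2 = 1.95 m (double drainage).
U = S(t)/S_ult = 202/289 = 0.699.
U > 60%: T_v = 1.781 − 0.933·log₁₀(100 − 69.896) = 0.40145.
t = T_v·H_d²/c_v = 0.40145×1.95²/7.7 = 0.1982 years.

t ≈ 0.198 years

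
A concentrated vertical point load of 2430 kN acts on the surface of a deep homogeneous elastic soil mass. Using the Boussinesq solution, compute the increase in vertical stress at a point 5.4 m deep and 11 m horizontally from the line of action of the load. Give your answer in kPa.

Boussinesq vertical stress below a point load on an elastic half-space:
Δσ_z = 3P/(2πz²) · [1 + (r/z)²]^(−5/2)
r/z = 11/5.4 = 2.037; [1+(r/z)²]^(−5/2) = 0.016618.
Δσ_z = 3×2430/(2π×5.4²) × 0.016618 = 39.789 × 0.016618 = 0.6612 kPa

Δσ_z ≈ 0.661 kPa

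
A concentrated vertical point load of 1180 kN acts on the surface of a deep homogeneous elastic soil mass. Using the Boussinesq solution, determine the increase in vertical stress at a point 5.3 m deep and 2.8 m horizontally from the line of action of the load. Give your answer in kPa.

Boussinesq vertical stress below a point load on an elastic half-space:
Δσ_z = 3P/(2πz²) · [1 + (r/z)²]^(−5/2)
r/z = 2.8/5.3 = 0.5283; [1+(r/z)²]^(−5/2) = 0.54043.
Δσ_z = 3×1180/(2π×5.3²) × 0.54043 = 20.057 × 0.54043 = 10.84 kPa

Δσ_z ≈ 10.8 kPa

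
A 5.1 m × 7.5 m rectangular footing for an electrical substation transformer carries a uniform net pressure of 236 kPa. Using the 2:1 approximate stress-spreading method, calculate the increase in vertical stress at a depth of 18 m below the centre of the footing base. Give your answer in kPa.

Δσ_z ≈ 15.3 kPa

By the 2:1 method the load spreads at 1 horizontal : 2 vertical, so at depth z the loaded area has grown by z in each plan dimension:
Δσ = qBL/((B+z)(L+z)) = 236×5.1×7.5/((5.1+18)(7.5+18)) = 15.325 kPa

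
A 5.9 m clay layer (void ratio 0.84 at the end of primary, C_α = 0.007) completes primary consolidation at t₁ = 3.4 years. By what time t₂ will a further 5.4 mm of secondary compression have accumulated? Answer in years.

S_s = C_α·H/(1+e_p)·log₁₀(t₂/t₁) ⇒ log₁₀(t₂/t₁) = S_s·(1+e_p)/(C_α·H).
log₁₀(t₂/t₁) = 0.0054 × (1+0.84) / (0.007×5.9) = 0.2406
t₂ = t₁ × 10^0.2406 = 3.4 × 1.74 = 5.916 years

t₂ ≈ 5.92 years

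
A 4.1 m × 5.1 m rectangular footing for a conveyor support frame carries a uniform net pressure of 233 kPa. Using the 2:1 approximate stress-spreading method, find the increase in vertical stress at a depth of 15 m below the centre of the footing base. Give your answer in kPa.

Δσ_z ≈ 12.7 kPa

By the 2:1 method the load spreads at 1 horizontal : 2 vertical, so at depth z the loaded area has grown by z in each plan dimension:
Δσ = qBL/((B+z)(L+z)) = 233×4.1×5.1/((4.1+15)(5.1+15)) = 12.691 kPa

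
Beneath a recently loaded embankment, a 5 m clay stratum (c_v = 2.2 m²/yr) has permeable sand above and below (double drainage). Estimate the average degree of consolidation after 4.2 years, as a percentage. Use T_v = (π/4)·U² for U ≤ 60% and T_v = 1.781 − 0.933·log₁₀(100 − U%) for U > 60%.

U ≈ 97.9 %

Drainage path length: H_d = H/2 = 2.5 m (double drainage).
T_v = c_v·t/H_d² = 2.2×4.2/2.5² = 1.4784.
T_v = 1.4784 corresponds to the U > 60% branch:
U = 1 − 10^((1.781 − T_v)/0.933)/100 = 0.9789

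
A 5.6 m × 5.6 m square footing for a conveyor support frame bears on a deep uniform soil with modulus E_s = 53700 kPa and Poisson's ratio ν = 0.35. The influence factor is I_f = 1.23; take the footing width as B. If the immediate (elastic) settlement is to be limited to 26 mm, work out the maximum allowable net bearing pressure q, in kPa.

q ≈ 231 kPa

S_e = q·B·(1−ν²)/E_s · I_f  ⇒  q = S_e·E_s / (B·(1−ν²)·I_f).
q = 0.026 × 53700 / (5.6 × 0.8775 × 1.23) = 231 kPa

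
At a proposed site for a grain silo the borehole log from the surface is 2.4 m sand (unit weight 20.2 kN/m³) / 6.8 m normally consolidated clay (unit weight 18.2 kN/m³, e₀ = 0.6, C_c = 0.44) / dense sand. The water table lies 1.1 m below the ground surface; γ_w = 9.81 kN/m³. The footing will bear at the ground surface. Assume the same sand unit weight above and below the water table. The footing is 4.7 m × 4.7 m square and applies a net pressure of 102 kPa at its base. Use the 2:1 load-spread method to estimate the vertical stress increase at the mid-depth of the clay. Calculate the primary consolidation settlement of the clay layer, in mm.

Mid-depth of clay below the ground surface: z = 2.4 + 6.8/2 = 5.8 m.
Total vertical stress at mid-clay: σ_v = 20.2×2.4 + 18.2×3.4 = 110.36 kPa.
Pore pressure: u = 9.81×(5.8 − 1.1) = 46.107 kPa.
Initial effective stress: σ'_0 = σ_v − u = 110.36 − 46.107 = 64.253 kPa.
Stress increase at mid-clay by the 2:1 spreading method:
Δσ = qBL/((B+z)(L+z)) = 102×4.7×4.7/((4.7+5.8)(4.7+5.8)) = 20.437 kPa
Final effective stress: σ'_f = σ'_0 + Δσ = 64.253 + 20.437 = 84.69 kPa.
Normally consolidated clay, so the full stress increment lies on the virgin compression line:
S_c = C_c·H/(1+e₀)·log₁₀(σ'_f/σ'_0) = 0.44×6.8/(1+0.6)×log₁₀(84.69/64.253)
    = 1.87 × 0.11994 = 0.2243 m

S_c ≈ 224 mm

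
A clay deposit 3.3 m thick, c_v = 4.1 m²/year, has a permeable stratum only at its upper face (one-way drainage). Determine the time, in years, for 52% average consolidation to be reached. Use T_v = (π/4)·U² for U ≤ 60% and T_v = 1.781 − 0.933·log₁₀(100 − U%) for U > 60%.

Drainage path length: H_d = H = 3.3 m (single drainage).
U ≤ 60%: T_v = (π/4)·U² = (π/4)×0.52² = 0.21237.
t = T_v·H_d²/c_v = 0.21237×3.3²/4.1 = 0.5641 years.

t ≈ 0.564 years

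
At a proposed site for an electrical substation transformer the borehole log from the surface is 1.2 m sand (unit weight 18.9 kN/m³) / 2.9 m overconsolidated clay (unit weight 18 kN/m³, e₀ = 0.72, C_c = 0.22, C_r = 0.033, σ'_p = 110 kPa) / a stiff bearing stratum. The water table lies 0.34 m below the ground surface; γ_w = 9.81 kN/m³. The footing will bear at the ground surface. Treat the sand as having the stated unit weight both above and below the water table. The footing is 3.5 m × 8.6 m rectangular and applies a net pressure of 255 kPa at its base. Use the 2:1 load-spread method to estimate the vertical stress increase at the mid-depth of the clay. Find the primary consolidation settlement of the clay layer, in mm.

Mid-depth of clay below the ground surface: z = 1.2 + 2.9/2 = 2.65 m.
Total vertical stress at mid-clay: σ_v = 18.9×1.2 + 18×1.45 = 48.78 kPa.
Pore pressure: u = 9.81×(2.65 − 0.34) = 22.661 kPa.
Initial effective stress: σ'_0 = σ_v − u = 48.78 − 22.661 = 26.119 kPa.
Stress increase at mid-clay by the 2:1 spreading method:
Δσ = qBL/((B+z)(L+z)) = 255×3.5×8.6/((3.5+2.65)(8.6+2.65)) = 110.94 kPa
Final effective stress: σ'_f = 26.119 + 110.94 = 137.06 kPa.
σ'_f = 137.06 > σ'_p = 110 kPa, so the stress path crosses the preconsolidation pressure — recompression up to σ'_p, then virgin compression beyond:
S_c = H/(1+e₀)·[C_r·log₁₀(σ'_p/σ'_0) + C_c·log₁₀(σ'_f/σ'_p)]
    = 2.9/1.72 × [0.033×log₁₀(110/26.119) + 0.22×log₁₀(137.06/110)]
    = 1.686 × [0.020606 + 0.021014] = 0.07017 m

S_c ≈ 70.2 mm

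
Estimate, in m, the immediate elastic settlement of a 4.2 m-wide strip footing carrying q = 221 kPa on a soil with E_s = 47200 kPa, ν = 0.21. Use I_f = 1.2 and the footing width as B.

Immediate (elastic) settlement: S_e = q·B·(1−ν²)/E_s · I_f.
S_e = 221 × 4.2 × (1 − 0.21²) / 47200 × 1.2
    = 221 × 4.2 × 0.9559 / 47200 × 1.2
    = 0.02256 m

S_e ≈ 0.0226 m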